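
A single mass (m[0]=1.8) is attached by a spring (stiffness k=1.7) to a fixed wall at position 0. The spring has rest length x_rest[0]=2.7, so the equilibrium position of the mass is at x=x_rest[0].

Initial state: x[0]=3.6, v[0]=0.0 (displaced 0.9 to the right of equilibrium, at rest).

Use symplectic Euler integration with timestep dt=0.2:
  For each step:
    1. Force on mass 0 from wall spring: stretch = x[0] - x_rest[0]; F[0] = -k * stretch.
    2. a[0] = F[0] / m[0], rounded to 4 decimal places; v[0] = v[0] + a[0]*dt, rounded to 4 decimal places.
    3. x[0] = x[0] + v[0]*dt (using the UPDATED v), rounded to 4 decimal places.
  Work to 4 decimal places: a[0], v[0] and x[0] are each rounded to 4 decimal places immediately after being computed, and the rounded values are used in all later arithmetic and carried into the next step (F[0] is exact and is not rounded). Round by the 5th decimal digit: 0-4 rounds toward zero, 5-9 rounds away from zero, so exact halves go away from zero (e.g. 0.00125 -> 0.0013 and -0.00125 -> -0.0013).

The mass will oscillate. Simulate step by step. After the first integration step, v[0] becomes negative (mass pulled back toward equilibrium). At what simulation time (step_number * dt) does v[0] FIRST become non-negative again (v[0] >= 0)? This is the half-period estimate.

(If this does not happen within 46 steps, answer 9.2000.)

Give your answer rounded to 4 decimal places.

Answer: 3.4000

Derivation:
Step 0: x=[3.6000] v=[0.0000]
Step 1: x=[3.5660] v=[-0.1700]
Step 2: x=[3.4993] v=[-0.3336]
Step 3: x=[3.4024] v=[-0.4846]
Step 4: x=[3.2789] v=[-0.6173]
Step 5: x=[3.1336] v=[-0.7266]
Step 6: x=[2.9719] v=[-0.8085]
Step 7: x=[2.7999] v=[-0.8599]
Step 8: x=[2.6241] v=[-0.8788]
Step 9: x=[2.4512] v=[-0.8645]
Step 10: x=[2.2877] v=[-0.8175]
Step 11: x=[2.1398] v=[-0.7396]
Step 12: x=[2.0130] v=[-0.6338]
Step 13: x=[1.9122] v=[-0.5040]
Step 14: x=[1.8412] v=[-0.3552]
Step 15: x=[1.8026] v=[-0.1930]
Step 16: x=[1.7979] v=[-0.0235]
Step 17: x=[1.8273] v=[0.1469]
First v>=0 after going negative at step 17, time=3.4000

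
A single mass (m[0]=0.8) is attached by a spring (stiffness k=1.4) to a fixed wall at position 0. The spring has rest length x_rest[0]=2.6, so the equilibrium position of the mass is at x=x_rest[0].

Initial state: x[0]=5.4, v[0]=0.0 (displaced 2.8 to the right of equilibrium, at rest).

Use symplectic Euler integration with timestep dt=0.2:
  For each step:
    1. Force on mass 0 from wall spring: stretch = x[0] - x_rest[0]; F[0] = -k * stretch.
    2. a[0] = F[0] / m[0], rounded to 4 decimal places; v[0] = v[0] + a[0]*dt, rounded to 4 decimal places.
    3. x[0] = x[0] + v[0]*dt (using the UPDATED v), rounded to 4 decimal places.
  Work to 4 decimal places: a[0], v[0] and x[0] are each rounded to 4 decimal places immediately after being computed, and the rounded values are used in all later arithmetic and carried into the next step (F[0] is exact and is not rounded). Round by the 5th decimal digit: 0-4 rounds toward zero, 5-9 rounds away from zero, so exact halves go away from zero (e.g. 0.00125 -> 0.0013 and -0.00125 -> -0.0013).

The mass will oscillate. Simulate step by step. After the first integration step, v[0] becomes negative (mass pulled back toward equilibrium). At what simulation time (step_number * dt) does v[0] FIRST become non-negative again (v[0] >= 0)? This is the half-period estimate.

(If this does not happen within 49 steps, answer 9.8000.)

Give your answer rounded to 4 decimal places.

Answer: 2.4000

Derivation:
Step 0: x=[5.4000] v=[0.0000]
Step 1: x=[5.2040] v=[-0.9800]
Step 2: x=[4.8257] v=[-1.8914]
Step 3: x=[4.2916] v=[-2.6704]
Step 4: x=[3.6391] v=[-3.2625]
Step 5: x=[2.9139] v=[-3.6262]
Step 6: x=[2.1667] v=[-3.7361]
Step 7: x=[1.4498] v=[-3.5844]
Step 8: x=[0.8134] v=[-3.1818]
Step 9: x=[0.3021] v=[-2.5565]
Step 10: x=[-0.0483] v=[-1.7522]
Step 11: x=[-0.2134] v=[-0.8253]
Step 12: x=[-0.1815] v=[0.1594]
First v>=0 after going negative at step 12, time=2.4000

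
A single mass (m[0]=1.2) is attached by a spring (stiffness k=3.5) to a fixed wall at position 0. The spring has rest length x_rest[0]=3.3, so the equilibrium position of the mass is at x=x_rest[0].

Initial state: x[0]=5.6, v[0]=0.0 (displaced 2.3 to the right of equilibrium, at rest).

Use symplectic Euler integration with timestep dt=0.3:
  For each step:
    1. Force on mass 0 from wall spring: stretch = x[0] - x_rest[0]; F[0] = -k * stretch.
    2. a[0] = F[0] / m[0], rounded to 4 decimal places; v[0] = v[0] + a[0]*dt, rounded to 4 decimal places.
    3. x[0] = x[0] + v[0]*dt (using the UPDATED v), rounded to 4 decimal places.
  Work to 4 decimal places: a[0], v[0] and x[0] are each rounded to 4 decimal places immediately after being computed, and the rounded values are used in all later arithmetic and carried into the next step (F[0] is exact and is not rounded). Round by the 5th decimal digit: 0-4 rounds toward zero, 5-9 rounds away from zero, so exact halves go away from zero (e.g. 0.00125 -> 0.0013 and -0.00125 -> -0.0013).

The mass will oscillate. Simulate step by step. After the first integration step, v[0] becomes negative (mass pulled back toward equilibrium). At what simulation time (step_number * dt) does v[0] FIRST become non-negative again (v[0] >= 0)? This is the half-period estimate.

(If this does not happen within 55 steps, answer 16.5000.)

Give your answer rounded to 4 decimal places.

Step 0: x=[5.6000] v=[0.0000]
Step 1: x=[4.9963] v=[-2.0125]
Step 2: x=[3.9473] v=[-3.4968]
Step 3: x=[2.7283] v=[-4.0632]
Step 4: x=[1.6594] v=[-3.5630]
Step 5: x=[1.0212] v=[-2.1275]
Step 6: x=[0.9811] v=[-0.1336]
Step 7: x=[1.5498] v=[1.8955]
First v>=0 after going negative at step 7, time=2.1000

Answer: 2.1000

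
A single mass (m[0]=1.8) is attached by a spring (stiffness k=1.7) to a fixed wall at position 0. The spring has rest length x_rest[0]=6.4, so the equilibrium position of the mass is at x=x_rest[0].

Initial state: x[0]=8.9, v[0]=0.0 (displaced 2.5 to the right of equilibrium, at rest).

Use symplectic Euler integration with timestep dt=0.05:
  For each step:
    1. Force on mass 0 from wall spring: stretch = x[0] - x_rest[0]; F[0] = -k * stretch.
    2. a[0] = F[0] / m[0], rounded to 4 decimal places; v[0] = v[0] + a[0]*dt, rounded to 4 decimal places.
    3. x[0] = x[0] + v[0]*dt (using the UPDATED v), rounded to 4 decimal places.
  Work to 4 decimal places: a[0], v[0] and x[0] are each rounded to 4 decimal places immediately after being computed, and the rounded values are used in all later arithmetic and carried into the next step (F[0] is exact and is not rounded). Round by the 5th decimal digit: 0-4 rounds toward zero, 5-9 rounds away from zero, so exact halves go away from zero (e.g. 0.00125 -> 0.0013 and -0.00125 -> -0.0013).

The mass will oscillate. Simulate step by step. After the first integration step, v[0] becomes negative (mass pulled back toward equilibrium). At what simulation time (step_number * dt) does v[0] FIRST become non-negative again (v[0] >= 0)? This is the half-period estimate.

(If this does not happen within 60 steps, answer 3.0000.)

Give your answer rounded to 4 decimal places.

Answer: 3.0000

Derivation:
Step 0: x=[8.9000] v=[0.0000]
Step 1: x=[8.8941] v=[-0.1181]
Step 2: x=[8.8823] v=[-0.2359]
Step 3: x=[8.8646] v=[-0.3531]
Step 4: x=[8.8411] v=[-0.4695]
Step 5: x=[8.8119] v=[-0.5848]
Step 6: x=[8.7770] v=[-0.6987]
Step 7: x=[8.7365] v=[-0.8109]
Step 8: x=[8.6904] v=[-0.9212]
Step 9: x=[8.6389] v=[-1.0294]
Step 10: x=[8.5821] v=[-1.1351]
Step 11: x=[8.5202] v=[-1.2381]
Step 12: x=[8.4533] v=[-1.3382]
Step 13: x=[8.3815] v=[-1.4352]
Step 14: x=[8.3051] v=[-1.5288]
Step 15: x=[8.2242] v=[-1.6188]
Step 16: x=[8.1390] v=[-1.7049]
Step 17: x=[8.0497] v=[-1.7870]
Step 18: x=[7.9565] v=[-1.8649]
Step 19: x=[7.8596] v=[-1.9384]
Step 20: x=[7.7592] v=[-2.0073]
Step 21: x=[7.6556] v=[-2.0715]
Step 22: x=[7.5491] v=[-2.1308]
Step 23: x=[7.4398] v=[-2.1851]
Step 24: x=[7.3281] v=[-2.2342]
Step 25: x=[7.2142] v=[-2.2780]
Step 26: x=[7.0984] v=[-2.3165]
Step 27: x=[6.9809] v=[-2.3495]
Step 28: x=[6.8621] v=[-2.3769]
Step 29: x=[6.7422] v=[-2.3987]
Step 30: x=[6.6215] v=[-2.4149]
Step 31: x=[6.5002] v=[-2.4254]
Step 32: x=[6.3787] v=[-2.4301]
Step 33: x=[6.2572] v=[-2.4291]
Step 34: x=[6.1361] v=[-2.4224]
Step 35: x=[6.0156] v=[-2.4099]
Step 36: x=[5.8960] v=[-2.3918]
Step 37: x=[5.7776] v=[-2.3680]
Step 38: x=[5.6607] v=[-2.3386]
Step 39: x=[5.5455] v=[-2.3037]
Step 40: x=[5.4323] v=[-2.2634]
Step 41: x=[5.3214] v=[-2.2177]
Step 42: x=[5.2131] v=[-2.1668]
Step 43: x=[5.1076] v=[-2.1108]
Step 44: x=[5.0051] v=[-2.0498]
Step 45: x=[4.9059] v=[-1.9839]
Step 46: x=[4.8102] v=[-1.9133]
Step 47: x=[4.7183] v=[-1.8382]
Step 48: x=[4.6304] v=[-1.7588]
Step 49: x=[4.5466] v=[-1.6752]
Step 50: x=[4.4672] v=[-1.5877]
Step 51: x=[4.3924] v=[-1.4964]
Step 52: x=[4.3223] v=[-1.4016]
Step 53: x=[4.2571] v=[-1.3035]
Step 54: x=[4.1970] v=[-1.2023]
Step 55: x=[4.1421] v=[-1.0983]
Step 56: x=[4.0925] v=[-0.9917]
Step 57: x=[4.0484] v=[-0.8827]
Step 58: x=[4.0098] v=[-0.7717]
Step 59: x=[3.9769] v=[-0.6588]
Step 60: x=[3.9497] v=[-0.5444]
v[0] did not become non-negative within 60 steps; using fallback time=3.0000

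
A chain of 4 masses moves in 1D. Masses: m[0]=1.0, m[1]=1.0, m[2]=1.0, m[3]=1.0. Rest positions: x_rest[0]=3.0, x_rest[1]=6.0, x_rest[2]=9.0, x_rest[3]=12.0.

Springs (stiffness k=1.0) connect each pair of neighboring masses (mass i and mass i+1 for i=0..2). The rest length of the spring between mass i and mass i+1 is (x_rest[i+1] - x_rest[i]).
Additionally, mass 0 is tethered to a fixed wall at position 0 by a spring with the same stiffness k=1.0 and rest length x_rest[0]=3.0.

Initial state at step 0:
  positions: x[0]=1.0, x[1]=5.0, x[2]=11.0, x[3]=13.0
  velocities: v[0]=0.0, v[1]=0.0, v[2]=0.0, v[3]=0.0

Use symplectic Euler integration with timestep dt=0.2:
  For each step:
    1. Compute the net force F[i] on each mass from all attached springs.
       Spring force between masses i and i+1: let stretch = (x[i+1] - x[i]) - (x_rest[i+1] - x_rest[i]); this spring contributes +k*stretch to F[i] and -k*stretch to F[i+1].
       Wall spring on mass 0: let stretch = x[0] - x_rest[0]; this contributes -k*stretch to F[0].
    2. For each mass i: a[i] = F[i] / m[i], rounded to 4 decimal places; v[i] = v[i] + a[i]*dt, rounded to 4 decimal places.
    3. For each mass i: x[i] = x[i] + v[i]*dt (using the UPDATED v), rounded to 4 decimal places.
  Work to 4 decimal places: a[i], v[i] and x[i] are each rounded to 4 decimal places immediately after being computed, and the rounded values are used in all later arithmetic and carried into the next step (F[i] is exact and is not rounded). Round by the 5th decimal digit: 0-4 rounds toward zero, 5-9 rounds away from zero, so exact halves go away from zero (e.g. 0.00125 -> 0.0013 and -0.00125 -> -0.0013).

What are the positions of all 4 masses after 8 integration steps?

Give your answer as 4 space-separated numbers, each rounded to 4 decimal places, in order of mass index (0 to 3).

Step 0: x=[1.0000 5.0000 11.0000 13.0000] v=[0.0000 0.0000 0.0000 0.0000]
Step 1: x=[1.1200 5.0800 10.8400 13.0400] v=[0.6000 0.4000 -0.8000 0.2000]
Step 2: x=[1.3536 5.2320 10.5376 13.1120] v=[1.1680 0.7600 -1.5120 0.3600]
Step 3: x=[1.6882 5.4411 10.1260 13.2010] v=[1.6730 1.0454 -2.0582 0.4451]
Step 4: x=[2.1054 5.6875 9.6500 13.2870] v=[2.0859 1.2318 -2.3802 0.4301]
Step 5: x=[2.5816 5.9491 9.1609 13.3475] v=[2.3812 1.3079 -2.4453 0.3027]
Step 6: x=[3.0893 6.2045 8.7108 13.3606] v=[2.5384 1.2768 -2.2503 0.0654]
Step 7: x=[3.5980 6.4355 8.3465 13.3077] v=[2.5436 1.1550 -1.8216 -0.2646]
Step 8: x=[4.0763 6.6294 8.1042 13.1763] v=[2.3915 0.9697 -1.2116 -0.6568]

Answer: 4.0763 6.6294 8.1042 13.1763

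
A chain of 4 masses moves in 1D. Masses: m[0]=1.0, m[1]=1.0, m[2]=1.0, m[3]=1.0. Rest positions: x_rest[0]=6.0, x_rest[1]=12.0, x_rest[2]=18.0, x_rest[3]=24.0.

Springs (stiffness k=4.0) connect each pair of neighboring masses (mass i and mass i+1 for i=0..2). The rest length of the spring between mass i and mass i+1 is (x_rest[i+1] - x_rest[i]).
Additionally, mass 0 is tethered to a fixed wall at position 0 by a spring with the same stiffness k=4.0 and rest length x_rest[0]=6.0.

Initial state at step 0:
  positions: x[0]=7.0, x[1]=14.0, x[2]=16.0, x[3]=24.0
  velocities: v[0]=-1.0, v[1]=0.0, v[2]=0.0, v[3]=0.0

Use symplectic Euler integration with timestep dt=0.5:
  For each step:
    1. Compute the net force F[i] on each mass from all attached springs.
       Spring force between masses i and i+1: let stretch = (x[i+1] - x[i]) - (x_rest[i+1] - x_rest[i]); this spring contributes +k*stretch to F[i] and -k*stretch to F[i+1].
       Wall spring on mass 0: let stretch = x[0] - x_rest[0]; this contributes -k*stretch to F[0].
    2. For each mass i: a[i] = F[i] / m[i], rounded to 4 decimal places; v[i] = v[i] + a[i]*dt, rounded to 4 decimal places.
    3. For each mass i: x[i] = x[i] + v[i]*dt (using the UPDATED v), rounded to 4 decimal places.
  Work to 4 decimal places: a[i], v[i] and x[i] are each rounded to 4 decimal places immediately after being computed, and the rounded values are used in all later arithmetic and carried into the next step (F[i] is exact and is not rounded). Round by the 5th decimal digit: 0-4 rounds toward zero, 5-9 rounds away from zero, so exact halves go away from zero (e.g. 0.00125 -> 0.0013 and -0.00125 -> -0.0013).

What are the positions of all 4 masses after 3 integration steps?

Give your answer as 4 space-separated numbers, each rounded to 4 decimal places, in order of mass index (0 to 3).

Answer: 8.0000 8.0000 18.5000 25.0000

Derivation:
Step 0: x=[7.0000 14.0000 16.0000 24.0000] v=[-1.0000 0.0000 0.0000 0.0000]
Step 1: x=[6.5000 9.0000 22.0000 22.0000] v=[-1.0000 -10.0000 12.0000 -4.0000]
Step 2: x=[2.0000 14.5000 15.0000 26.0000] v=[-9.0000 11.0000 -14.0000 8.0000]
Step 3: x=[8.0000 8.0000 18.5000 25.0000] v=[12.0000 -13.0000 7.0000 -2.0000]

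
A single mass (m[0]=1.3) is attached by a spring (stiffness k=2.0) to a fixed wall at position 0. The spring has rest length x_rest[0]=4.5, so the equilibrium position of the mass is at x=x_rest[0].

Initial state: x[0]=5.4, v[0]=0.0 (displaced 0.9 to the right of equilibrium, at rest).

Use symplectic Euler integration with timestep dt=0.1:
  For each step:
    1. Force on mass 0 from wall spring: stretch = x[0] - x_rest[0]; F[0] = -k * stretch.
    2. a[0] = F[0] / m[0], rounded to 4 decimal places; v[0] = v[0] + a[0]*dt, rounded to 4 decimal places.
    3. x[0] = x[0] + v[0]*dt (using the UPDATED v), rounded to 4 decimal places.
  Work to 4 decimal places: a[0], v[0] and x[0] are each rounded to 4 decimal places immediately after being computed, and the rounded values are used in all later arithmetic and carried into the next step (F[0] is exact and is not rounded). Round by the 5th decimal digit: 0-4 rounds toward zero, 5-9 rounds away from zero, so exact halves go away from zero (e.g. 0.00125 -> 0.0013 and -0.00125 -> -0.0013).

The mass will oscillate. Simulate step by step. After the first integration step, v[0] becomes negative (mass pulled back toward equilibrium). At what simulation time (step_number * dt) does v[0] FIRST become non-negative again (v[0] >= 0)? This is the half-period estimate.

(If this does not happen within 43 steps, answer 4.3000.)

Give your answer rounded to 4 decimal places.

Step 0: x=[5.4000] v=[0.0000]
Step 1: x=[5.3862] v=[-0.1385]
Step 2: x=[5.3587] v=[-0.2748]
Step 3: x=[5.3180] v=[-0.4069]
Step 4: x=[5.2647] v=[-0.5328]
Step 5: x=[5.1997] v=[-0.6505]
Step 6: x=[5.1239] v=[-0.7582]
Step 7: x=[5.0385] v=[-0.8542]
Step 8: x=[4.9448] v=[-0.9371]
Step 9: x=[4.8443] v=[-1.0055]
Step 10: x=[4.7385] v=[-1.0585]
Step 11: x=[4.6290] v=[-1.0952]
Step 12: x=[4.5175] v=[-1.1151]
Step 13: x=[4.4057] v=[-1.1178]
Step 14: x=[4.2954] v=[-1.1033]
Step 15: x=[4.1882] v=[-1.0718]
Step 16: x=[4.0858] v=[-1.0238]
Step 17: x=[3.9898] v=[-0.9601]
Step 18: x=[3.9016] v=[-0.8816]
Step 19: x=[3.8227] v=[-0.7895]
Step 20: x=[3.7542] v=[-0.6853]
Step 21: x=[3.6971] v=[-0.5706]
Step 22: x=[3.6524] v=[-0.4471]
Step 23: x=[3.6207] v=[-0.3167]
Step 24: x=[3.6026] v=[-0.1814]
Step 25: x=[3.5983] v=[-0.0433]
Step 26: x=[3.6078] v=[0.0954]
First v>=0 after going negative at step 26, time=2.6000

Answer: 2.6000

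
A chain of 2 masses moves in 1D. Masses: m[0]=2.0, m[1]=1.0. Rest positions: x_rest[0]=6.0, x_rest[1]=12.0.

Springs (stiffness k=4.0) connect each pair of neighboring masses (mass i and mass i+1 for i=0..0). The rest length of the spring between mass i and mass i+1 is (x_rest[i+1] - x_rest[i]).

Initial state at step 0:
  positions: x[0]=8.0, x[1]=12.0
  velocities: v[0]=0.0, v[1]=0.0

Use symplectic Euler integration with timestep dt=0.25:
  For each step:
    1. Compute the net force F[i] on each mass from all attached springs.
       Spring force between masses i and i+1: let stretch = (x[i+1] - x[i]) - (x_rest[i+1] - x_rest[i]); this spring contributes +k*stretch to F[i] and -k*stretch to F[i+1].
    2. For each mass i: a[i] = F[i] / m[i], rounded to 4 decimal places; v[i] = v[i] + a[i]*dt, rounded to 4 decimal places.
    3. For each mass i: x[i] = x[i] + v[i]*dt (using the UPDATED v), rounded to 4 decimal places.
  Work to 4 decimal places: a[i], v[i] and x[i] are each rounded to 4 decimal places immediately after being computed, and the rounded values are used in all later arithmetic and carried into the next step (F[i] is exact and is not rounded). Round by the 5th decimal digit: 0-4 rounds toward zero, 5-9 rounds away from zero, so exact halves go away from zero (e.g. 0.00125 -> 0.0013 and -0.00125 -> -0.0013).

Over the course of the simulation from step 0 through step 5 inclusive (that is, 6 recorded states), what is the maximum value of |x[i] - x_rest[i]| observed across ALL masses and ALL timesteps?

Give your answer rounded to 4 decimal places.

Step 0: x=[8.0000 12.0000] v=[0.0000 0.0000]
Step 1: x=[7.7500 12.5000] v=[-1.0000 2.0000]
Step 2: x=[7.3438 13.3125] v=[-1.6250 3.2500]
Step 3: x=[6.9336 14.1328] v=[-1.6407 3.2813]
Step 4: x=[6.6733 14.6533] v=[-1.0411 2.0821]
Step 5: x=[6.6605 14.6788] v=[-0.0511 0.1021]
Max displacement = 2.6788

Answer: 2.6788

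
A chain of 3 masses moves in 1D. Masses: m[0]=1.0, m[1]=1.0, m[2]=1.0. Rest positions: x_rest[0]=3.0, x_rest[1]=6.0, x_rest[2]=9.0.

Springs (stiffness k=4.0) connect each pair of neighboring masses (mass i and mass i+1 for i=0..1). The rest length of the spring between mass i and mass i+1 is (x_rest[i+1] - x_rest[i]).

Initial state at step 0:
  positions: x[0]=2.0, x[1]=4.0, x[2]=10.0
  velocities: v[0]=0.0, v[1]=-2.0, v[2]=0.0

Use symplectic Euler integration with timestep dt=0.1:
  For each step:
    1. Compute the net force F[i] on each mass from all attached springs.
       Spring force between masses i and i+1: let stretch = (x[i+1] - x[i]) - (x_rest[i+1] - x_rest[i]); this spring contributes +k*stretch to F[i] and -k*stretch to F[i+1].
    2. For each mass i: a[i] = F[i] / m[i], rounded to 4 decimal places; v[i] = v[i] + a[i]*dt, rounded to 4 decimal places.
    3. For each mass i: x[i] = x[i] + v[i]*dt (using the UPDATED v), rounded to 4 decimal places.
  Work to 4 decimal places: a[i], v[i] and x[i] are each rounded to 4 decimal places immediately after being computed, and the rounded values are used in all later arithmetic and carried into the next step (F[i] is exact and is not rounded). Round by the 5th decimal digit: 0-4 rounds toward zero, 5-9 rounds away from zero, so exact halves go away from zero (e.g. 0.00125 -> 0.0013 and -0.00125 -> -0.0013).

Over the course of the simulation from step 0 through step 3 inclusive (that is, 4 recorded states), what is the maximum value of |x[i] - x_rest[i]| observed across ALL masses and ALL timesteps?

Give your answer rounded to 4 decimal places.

Answer: 2.0400

Derivation:
Step 0: x=[2.0000 4.0000 10.0000] v=[0.0000 -2.0000 0.0000]
Step 1: x=[1.9600 3.9600 9.8800] v=[-0.4000 -0.4000 -1.2000]
Step 2: x=[1.8800 4.0768 9.6432] v=[-0.8000 1.1680 -2.3680]
Step 3: x=[1.7679 4.3284 9.3037] v=[-1.1213 2.5158 -3.3946]
Max displacement = 2.0400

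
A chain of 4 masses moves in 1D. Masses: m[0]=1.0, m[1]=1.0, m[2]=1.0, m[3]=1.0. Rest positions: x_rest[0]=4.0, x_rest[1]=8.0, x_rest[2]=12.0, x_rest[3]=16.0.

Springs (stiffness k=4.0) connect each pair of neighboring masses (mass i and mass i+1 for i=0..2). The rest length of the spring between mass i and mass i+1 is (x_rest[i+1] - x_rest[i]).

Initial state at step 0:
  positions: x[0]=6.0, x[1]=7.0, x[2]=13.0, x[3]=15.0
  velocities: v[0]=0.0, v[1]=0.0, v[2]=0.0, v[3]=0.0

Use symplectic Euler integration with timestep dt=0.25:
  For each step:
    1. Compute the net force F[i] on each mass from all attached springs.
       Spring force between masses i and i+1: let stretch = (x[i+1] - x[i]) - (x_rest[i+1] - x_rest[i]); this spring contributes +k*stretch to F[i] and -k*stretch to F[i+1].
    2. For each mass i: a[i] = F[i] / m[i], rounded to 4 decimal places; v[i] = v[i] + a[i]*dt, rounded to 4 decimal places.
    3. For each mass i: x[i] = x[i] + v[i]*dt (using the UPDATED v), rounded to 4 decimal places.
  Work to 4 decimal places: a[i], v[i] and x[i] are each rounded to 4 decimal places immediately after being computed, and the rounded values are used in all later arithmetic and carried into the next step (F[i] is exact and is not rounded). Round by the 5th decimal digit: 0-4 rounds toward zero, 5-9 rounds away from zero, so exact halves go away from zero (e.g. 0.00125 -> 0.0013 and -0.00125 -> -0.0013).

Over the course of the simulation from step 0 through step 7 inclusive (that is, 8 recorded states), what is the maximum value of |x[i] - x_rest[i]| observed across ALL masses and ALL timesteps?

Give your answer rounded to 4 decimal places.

Answer: 2.1269

Derivation:
Step 0: x=[6.0000 7.0000 13.0000 15.0000] v=[0.0000 0.0000 0.0000 0.0000]
Step 1: x=[5.2500 8.2500 12.0000 15.5000] v=[-3.0000 5.0000 -4.0000 2.0000]
Step 2: x=[4.2500 9.6875 10.9375 16.1250] v=[-4.0000 5.7500 -4.2500 2.5000]
Step 3: x=[3.6094 10.0781 10.8594 16.4531] v=[-2.5625 1.5625 -0.3125 1.3125]
Step 4: x=[3.5860 9.0469 11.9844 16.3828] v=[-0.0938 -4.1249 4.4999 -0.2812]
Step 5: x=[3.9278 7.3848 13.4746 16.2129] v=[1.3671 -6.6483 5.9608 -0.6796]
Step 6: x=[4.1338 6.3809 14.1269 16.3584] v=[0.8241 -4.0155 2.6093 0.5821]
Step 7: x=[3.9016 6.7518 13.4006 16.9461] v=[-0.9288 1.4834 -2.9052 2.3506]
Max displacement = 2.1269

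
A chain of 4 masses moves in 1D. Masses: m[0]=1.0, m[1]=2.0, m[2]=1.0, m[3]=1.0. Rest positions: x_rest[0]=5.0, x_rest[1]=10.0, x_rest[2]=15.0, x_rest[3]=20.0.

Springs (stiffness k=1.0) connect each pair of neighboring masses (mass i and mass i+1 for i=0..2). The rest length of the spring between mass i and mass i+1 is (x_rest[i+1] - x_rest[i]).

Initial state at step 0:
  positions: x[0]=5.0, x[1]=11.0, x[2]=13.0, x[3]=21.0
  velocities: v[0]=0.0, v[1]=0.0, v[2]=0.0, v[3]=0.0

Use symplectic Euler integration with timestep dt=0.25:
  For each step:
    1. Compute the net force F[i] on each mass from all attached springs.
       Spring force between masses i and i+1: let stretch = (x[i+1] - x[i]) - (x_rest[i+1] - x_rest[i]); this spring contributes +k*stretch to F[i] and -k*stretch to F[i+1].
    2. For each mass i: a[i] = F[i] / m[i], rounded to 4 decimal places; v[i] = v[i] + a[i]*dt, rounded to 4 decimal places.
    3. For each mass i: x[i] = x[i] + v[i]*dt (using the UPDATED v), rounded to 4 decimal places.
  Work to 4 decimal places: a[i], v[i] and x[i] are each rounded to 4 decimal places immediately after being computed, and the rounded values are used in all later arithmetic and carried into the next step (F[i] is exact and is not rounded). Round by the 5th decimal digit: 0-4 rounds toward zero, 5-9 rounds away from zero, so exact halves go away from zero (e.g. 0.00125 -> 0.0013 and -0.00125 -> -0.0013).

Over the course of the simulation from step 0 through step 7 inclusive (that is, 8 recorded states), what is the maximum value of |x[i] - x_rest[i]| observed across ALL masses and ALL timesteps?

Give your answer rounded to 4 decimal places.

Answer: 2.2949

Derivation:
Step 0: x=[5.0000 11.0000 13.0000 21.0000] v=[0.0000 0.0000 0.0000 0.0000]
Step 1: x=[5.0625 10.8750 13.3750 20.8125] v=[0.2500 -0.5000 1.5000 -0.7500]
Step 2: x=[5.1758 10.6465 14.0586 20.4727] v=[0.4531 -0.9141 2.7344 -1.3594]
Step 3: x=[5.3185 10.3537 14.9298 20.0445] v=[0.5708 -1.1714 3.4849 -1.7129]
Step 4: x=[5.4634 10.0465 15.8347 19.6091] v=[0.5796 -1.2288 3.6196 -1.7416]
Step 5: x=[5.5823 9.7770 16.6138 19.2503] v=[0.4754 -1.0782 3.1162 -1.4352]
Step 6: x=[5.6508 9.5900 17.1303 19.0392] v=[0.2741 -0.7479 2.0661 -0.8443]
Step 7: x=[5.6530 9.5156 17.2949 19.0213] v=[0.0089 -0.2978 0.6583 -0.0715]
Max displacement = 2.2949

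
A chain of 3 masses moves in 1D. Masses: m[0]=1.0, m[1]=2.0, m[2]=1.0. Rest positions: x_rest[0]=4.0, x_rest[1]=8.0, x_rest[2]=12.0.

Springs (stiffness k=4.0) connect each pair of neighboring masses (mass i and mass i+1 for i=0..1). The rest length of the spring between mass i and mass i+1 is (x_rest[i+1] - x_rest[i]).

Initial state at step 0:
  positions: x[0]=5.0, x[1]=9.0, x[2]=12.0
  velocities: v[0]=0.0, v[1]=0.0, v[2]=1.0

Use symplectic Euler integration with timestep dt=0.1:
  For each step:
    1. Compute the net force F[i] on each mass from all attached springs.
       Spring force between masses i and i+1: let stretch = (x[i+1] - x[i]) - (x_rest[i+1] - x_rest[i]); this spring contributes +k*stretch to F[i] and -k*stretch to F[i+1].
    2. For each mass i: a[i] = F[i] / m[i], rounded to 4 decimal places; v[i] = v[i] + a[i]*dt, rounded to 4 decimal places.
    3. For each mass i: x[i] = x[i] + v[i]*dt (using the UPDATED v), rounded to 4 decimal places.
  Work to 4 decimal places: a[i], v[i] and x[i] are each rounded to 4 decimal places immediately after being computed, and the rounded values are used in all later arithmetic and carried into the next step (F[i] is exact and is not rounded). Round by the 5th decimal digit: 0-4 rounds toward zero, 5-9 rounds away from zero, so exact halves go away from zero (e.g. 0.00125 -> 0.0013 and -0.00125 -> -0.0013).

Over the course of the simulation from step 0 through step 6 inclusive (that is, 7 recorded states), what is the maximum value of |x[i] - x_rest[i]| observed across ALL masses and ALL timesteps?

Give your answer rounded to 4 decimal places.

Step 0: x=[5.0000 9.0000 12.0000] v=[0.0000 0.0000 1.0000]
Step 1: x=[5.0000 8.9800 12.1400] v=[0.0000 -0.2000 1.4000]
Step 2: x=[4.9992 8.9436 12.3136] v=[-0.0080 -0.3640 1.7360]
Step 3: x=[4.9962 8.8957 12.5124] v=[-0.0302 -0.4789 1.9880]
Step 4: x=[4.9892 8.8422 12.7265] v=[-0.0704 -0.5355 2.1413]
Step 5: x=[4.9763 8.7893 12.9453] v=[-0.1292 -0.5292 2.1876]
Step 6: x=[4.9559 8.7432 13.1578] v=[-0.2040 -0.4606 2.1252]
Max displacement = 1.1578

Answer: 1.1578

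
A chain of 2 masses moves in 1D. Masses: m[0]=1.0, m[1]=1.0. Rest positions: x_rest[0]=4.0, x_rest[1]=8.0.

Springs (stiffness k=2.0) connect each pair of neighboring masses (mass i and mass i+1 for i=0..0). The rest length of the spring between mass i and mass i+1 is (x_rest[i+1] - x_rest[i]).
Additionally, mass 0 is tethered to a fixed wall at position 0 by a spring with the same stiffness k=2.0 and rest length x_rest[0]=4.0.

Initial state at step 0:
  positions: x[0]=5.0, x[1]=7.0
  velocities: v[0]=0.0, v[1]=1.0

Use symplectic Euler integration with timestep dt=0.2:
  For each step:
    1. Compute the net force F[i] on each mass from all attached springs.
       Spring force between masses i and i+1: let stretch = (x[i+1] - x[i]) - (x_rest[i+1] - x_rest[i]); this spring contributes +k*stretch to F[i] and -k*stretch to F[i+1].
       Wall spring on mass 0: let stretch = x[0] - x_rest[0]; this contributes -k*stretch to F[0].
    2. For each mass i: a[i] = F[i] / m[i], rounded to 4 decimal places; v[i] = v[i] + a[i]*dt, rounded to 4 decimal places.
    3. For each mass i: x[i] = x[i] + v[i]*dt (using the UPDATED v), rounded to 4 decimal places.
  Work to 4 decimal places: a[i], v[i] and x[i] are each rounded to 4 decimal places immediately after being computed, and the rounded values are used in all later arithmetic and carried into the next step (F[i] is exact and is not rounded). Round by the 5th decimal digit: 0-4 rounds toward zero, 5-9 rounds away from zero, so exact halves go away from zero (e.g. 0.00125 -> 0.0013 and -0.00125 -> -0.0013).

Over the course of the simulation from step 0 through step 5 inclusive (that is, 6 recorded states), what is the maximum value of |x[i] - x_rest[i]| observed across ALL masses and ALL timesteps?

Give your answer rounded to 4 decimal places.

Answer: 1.1839

Derivation:
Step 0: x=[5.0000 7.0000] v=[0.0000 1.0000]
Step 1: x=[4.7600 7.3600] v=[-1.2000 1.8000]
Step 2: x=[4.3472 7.8320] v=[-2.0640 2.3600]
Step 3: x=[3.8654 8.3452] v=[-2.4090 2.5661]
Step 4: x=[3.4328 8.8200] v=[-2.1632 2.3742]
Step 5: x=[3.1565 9.1839] v=[-1.3814 1.8193]
Max displacement = 1.1839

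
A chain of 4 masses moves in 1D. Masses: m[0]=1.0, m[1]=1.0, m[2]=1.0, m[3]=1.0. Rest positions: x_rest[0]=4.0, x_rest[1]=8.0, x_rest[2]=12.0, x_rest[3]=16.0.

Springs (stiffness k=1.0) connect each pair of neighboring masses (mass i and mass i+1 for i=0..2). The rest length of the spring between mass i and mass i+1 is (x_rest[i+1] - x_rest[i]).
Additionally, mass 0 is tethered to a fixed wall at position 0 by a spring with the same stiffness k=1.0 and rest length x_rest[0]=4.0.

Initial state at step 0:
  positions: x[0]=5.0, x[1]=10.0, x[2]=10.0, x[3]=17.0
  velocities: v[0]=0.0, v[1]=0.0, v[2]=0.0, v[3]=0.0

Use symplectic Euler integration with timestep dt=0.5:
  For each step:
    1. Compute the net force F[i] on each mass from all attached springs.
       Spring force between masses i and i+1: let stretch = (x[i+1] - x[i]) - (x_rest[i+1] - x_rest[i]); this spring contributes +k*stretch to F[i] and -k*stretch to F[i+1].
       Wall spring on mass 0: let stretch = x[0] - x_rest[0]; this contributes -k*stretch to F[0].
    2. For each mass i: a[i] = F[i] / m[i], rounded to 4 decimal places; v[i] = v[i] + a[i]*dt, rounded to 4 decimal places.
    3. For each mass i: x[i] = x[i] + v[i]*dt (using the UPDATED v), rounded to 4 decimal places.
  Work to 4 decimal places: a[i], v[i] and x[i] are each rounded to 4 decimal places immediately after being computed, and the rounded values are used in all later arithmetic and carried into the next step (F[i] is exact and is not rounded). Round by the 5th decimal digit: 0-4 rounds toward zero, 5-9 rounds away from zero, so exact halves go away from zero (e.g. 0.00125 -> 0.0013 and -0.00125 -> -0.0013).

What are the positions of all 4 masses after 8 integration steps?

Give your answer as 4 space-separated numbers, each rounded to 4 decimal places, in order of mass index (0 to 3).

Answer: 5.3917 6.5890 11.6640 16.8168

Derivation:
Step 0: x=[5.0000 10.0000 10.0000 17.0000] v=[0.0000 0.0000 0.0000 0.0000]
Step 1: x=[5.0000 8.7500 11.7500 16.2500] v=[0.0000 -2.5000 3.5000 -1.5000]
Step 2: x=[4.6875 7.3125 13.8750 15.3750] v=[-0.6250 -2.8750 4.2500 -1.7500]
Step 3: x=[3.8594 6.8594 14.7344 15.1250] v=[-1.6563 -0.9063 1.7188 -0.5000]
Step 4: x=[2.8164 7.6250 13.7227 15.7774] v=[-2.0860 1.5312 -2.0234 1.3047]
Step 5: x=[2.2715 8.7129 11.7003 16.9161] v=[-1.0899 2.1758 -4.0449 2.2774]
Step 6: x=[2.7691 8.9373 10.2350 17.7509] v=[0.9951 0.4488 -2.9307 1.6695]
Step 7: x=[4.1165 7.9441 10.3242 17.7067] v=[2.6947 -1.9865 0.1784 -0.0885]
Step 8: x=[5.3917 6.5890 11.6640 16.8168] v=[2.5503 -2.7103 2.6796 -1.7798]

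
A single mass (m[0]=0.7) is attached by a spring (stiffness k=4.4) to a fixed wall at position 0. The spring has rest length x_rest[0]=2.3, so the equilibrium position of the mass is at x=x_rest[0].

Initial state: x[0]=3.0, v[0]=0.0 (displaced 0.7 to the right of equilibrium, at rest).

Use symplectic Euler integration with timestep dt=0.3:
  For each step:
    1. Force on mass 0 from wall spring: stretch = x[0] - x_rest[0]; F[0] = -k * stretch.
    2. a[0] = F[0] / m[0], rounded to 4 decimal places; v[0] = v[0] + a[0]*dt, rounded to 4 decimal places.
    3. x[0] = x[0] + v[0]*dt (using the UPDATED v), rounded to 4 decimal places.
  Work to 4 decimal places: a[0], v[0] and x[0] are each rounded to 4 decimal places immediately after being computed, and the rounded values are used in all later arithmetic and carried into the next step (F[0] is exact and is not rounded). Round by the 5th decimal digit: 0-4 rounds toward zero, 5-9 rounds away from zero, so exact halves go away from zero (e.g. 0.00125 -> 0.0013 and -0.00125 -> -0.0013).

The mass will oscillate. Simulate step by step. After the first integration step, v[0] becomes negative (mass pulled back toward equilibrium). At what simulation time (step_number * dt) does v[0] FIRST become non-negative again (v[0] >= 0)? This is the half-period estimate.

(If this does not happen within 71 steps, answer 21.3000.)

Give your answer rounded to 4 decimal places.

Step 0: x=[3.0000] v=[0.0000]
Step 1: x=[2.6040] v=[-1.3200]
Step 2: x=[2.0360] v=[-1.8933]
Step 3: x=[1.6174] v=[-1.3955]
Step 4: x=[1.5849] v=[-0.1083]
Step 5: x=[1.9570] v=[1.2402]
First v>=0 after going negative at step 5, time=1.5000

Answer: 1.5000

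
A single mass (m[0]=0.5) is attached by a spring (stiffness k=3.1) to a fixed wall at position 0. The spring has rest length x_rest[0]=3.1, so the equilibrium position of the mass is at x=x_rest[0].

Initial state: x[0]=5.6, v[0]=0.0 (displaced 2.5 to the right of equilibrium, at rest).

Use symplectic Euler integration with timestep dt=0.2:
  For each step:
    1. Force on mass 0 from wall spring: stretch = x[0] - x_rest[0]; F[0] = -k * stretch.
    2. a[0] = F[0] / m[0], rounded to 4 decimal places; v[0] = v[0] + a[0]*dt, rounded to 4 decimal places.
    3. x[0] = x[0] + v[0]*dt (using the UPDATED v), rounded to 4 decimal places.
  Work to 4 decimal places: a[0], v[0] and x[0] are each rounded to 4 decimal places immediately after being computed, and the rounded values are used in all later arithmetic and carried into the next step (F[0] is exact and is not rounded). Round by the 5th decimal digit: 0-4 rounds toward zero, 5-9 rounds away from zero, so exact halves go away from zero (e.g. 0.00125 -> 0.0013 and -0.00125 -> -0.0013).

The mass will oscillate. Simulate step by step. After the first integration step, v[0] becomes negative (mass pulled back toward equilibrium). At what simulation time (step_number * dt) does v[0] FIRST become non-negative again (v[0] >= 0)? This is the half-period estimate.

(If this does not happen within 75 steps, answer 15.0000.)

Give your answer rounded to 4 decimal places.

Step 0: x=[5.6000] v=[0.0000]
Step 1: x=[4.9800] v=[-3.1000]
Step 2: x=[3.8938] v=[-5.4312]
Step 3: x=[2.6107] v=[-6.4155]
Step 4: x=[1.4489] v=[-5.8088]
Step 5: x=[0.6966] v=[-3.7614]
Step 6: x=[0.5404] v=[-0.7812]
Step 7: x=[1.0189] v=[2.3927]
First v>=0 after going negative at step 7, time=1.4000

Answer: 1.4000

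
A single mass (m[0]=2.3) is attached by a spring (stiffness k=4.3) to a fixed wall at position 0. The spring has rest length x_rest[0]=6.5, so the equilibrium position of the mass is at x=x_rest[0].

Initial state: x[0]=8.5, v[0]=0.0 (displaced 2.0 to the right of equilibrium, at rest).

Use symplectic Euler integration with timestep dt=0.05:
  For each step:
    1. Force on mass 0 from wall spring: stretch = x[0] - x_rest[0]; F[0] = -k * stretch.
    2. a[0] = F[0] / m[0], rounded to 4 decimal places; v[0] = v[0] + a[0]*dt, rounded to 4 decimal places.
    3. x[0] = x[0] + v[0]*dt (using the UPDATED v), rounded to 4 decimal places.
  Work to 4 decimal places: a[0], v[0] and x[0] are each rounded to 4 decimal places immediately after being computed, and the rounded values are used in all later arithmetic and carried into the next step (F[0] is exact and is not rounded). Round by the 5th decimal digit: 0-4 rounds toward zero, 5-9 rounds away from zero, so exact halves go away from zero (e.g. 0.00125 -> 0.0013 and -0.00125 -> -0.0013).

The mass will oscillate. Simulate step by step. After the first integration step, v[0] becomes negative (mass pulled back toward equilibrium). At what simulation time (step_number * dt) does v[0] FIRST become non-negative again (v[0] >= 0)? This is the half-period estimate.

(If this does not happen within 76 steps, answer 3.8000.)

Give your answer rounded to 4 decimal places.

Answer: 2.3000

Derivation:
Step 0: x=[8.5000] v=[0.0000]
Step 1: x=[8.4907] v=[-0.1870]
Step 2: x=[8.4720] v=[-0.3731]
Step 3: x=[8.4441] v=[-0.5574]
Step 4: x=[8.4071] v=[-0.7391]
Step 5: x=[8.3612] v=[-0.9174]
Step 6: x=[8.3066] v=[-1.0914]
Step 7: x=[8.2436] v=[-1.2603]
Step 8: x=[8.1724] v=[-1.4233]
Step 9: x=[8.0934] v=[-1.5796]
Step 10: x=[8.0070] v=[-1.7286]
Step 11: x=[7.9135] v=[-1.8695]
Step 12: x=[7.8134] v=[-2.0016]
Step 13: x=[7.7072] v=[-2.1244]
Step 14: x=[7.5953] v=[-2.2372]
Step 15: x=[7.4783] v=[-2.3396]
Step 16: x=[7.3567] v=[-2.4311]
Step 17: x=[7.2311] v=[-2.5112]
Step 18: x=[7.1021] v=[-2.5795]
Step 19: x=[6.9703] v=[-2.6358]
Step 20: x=[6.8363] v=[-2.6798]
Step 21: x=[6.7007] v=[-2.7112]
Step 22: x=[6.5642] v=[-2.7300]
Step 23: x=[6.4274] v=[-2.7360]
Step 24: x=[6.2909] v=[-2.7292]
Step 25: x=[6.1554] v=[-2.7097]
Step 26: x=[6.0215] v=[-2.6775]
Step 27: x=[5.8899] v=[-2.6328]
Step 28: x=[5.7611] v=[-2.5758]
Step 29: x=[5.6358] v=[-2.5067]
Step 30: x=[5.5145] v=[-2.4259]
Step 31: x=[5.3978] v=[-2.3338]
Step 32: x=[5.2863] v=[-2.2308]
Step 33: x=[5.1804] v=[-2.1173]
Step 34: x=[5.0807] v=[-1.9939]
Step 35: x=[4.9876] v=[-1.8612]
Step 36: x=[4.9016] v=[-1.7198]
Step 37: x=[4.8231] v=[-1.5704]
Step 38: x=[4.7524] v=[-1.4136]
Step 39: x=[4.6899] v=[-1.2502]
Step 40: x=[4.6359] v=[-1.0810]
Step 41: x=[4.5906] v=[-0.9067]
Step 42: x=[4.5542] v=[-0.7282]
Step 43: x=[4.5269] v=[-0.5463]
Step 44: x=[4.5088] v=[-0.3619]
Step 45: x=[4.5000] v=[-0.1758]
Step 46: x=[4.5006] v=[0.0112]
First v>=0 after going negative at step 46, time=2.3000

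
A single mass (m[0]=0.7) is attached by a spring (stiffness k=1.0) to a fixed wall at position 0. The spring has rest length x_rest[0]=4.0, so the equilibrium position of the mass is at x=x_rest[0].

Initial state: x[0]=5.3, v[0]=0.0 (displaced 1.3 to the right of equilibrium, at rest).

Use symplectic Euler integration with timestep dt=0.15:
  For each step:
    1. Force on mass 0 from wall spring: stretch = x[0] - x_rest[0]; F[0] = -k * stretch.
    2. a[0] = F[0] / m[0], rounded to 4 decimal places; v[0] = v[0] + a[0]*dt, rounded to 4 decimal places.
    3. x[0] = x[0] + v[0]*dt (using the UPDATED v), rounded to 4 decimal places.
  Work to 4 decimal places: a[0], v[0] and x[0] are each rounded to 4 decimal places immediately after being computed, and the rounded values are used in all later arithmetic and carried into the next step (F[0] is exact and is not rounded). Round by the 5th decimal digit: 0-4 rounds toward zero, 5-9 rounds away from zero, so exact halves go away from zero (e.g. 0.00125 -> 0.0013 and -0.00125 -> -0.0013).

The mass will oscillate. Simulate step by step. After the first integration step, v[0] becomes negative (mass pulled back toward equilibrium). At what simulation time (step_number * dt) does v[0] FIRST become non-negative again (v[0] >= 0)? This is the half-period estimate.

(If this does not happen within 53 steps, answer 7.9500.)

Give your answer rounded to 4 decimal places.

Step 0: x=[5.3000] v=[0.0000]
Step 1: x=[5.2582] v=[-0.2786]
Step 2: x=[5.1760] v=[-0.5482]
Step 3: x=[5.0560] v=[-0.8002]
Step 4: x=[4.9020] v=[-1.0265]
Step 5: x=[4.7190] v=[-1.2198]
Step 6: x=[4.5129] v=[-1.3739]
Step 7: x=[4.2903] v=[-1.4838]
Step 8: x=[4.0584] v=[-1.5460]
Step 9: x=[3.8246] v=[-1.5585]
Step 10: x=[3.5965] v=[-1.5209]
Step 11: x=[3.3813] v=[-1.4344]
Step 12: x=[3.1860] v=[-1.3018]
Step 13: x=[3.0169] v=[-1.1274]
Step 14: x=[2.8794] v=[-0.9167]
Step 15: x=[2.7779] v=[-0.6766]
Step 16: x=[2.7157] v=[-0.4147]
Step 17: x=[2.6948] v=[-0.1395]
Step 18: x=[2.7158] v=[0.1402]
First v>=0 after going negative at step 18, time=2.7000

Answer: 2.7000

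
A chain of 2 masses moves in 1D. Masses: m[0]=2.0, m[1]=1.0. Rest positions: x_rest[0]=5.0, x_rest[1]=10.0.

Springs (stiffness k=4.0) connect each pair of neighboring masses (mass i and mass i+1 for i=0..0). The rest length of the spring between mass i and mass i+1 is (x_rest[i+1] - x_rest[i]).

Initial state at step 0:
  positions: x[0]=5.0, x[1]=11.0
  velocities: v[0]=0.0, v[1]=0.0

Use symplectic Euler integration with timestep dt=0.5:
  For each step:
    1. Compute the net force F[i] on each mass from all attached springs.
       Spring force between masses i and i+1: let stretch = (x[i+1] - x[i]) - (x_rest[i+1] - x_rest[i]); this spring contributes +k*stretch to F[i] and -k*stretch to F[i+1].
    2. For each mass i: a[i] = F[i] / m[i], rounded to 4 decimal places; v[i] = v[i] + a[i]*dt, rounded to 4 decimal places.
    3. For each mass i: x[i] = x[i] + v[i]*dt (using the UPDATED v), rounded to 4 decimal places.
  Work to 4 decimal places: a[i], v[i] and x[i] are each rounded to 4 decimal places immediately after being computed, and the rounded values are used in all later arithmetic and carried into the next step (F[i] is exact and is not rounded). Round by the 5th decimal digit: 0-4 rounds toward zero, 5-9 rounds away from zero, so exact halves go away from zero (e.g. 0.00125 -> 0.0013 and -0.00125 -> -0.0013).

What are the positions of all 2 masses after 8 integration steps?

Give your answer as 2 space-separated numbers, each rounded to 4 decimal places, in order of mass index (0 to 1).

Step 0: x=[5.0000 11.0000] v=[0.0000 0.0000]
Step 1: x=[5.5000 10.0000] v=[1.0000 -2.0000]
Step 2: x=[5.7500 9.5000] v=[0.5000 -1.0000]
Step 3: x=[5.3750 10.2500] v=[-0.7500 1.5000]
Step 4: x=[4.9375 11.1250] v=[-0.8750 1.7500]
Step 5: x=[5.0938 10.8125] v=[0.3125 -0.6250]
Step 6: x=[5.6094 9.7813] v=[1.0312 -2.0624]
Step 7: x=[5.7110 9.5782] v=[0.2031 -0.4062]
Step 8: x=[5.2462 10.5079] v=[-0.9297 1.8594]

Answer: 5.2462 10.5079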